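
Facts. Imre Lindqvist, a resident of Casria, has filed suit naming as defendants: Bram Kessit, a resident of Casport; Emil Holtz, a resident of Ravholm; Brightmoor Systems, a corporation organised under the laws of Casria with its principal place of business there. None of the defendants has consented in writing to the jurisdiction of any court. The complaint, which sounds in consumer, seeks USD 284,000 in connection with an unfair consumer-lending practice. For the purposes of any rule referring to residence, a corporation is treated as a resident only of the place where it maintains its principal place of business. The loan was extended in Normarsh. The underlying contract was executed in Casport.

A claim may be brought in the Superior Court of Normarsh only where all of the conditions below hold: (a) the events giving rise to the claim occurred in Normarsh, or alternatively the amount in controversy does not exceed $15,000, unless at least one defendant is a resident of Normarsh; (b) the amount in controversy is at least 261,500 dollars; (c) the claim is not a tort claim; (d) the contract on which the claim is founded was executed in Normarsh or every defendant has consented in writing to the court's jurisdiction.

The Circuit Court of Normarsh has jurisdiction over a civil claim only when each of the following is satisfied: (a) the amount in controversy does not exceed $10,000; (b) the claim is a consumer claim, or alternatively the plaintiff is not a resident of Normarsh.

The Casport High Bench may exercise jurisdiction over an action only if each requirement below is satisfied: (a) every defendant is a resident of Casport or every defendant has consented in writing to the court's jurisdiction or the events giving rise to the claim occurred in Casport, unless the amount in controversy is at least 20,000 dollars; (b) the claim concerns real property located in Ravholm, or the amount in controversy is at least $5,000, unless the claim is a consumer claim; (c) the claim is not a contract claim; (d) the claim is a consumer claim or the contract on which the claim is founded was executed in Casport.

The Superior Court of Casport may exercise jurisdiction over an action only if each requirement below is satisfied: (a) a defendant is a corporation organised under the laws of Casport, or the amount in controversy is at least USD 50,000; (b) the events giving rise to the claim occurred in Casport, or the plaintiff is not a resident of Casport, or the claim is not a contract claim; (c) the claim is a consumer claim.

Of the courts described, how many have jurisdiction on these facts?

2

The Superior Court of Normarsh:
  (a) The operative events occurred in Normarsh, so one alternative holds. Condition met.
  (b) The amount in controversy is $284,000, which meets the USD 261,500 floor. Met.
  (c) The claim is a consumer claim, not a tort claim. Condition met.
  (d) The contract was executed in Casport, not Normarsh; no such written consent has been filed — every alternative fails. Fails.
  → Not every requirement is met — no jurisdiction.
The Circuit Court of Normarsh:
  (a) The amount in controversy is 284,000 dollars, above the 10,000 dollars ceiling. Fails.
  (b) The claim is a consumer claim — that alternative is enough. Satisfied.
  → No jurisdiction.
The Casport High Bench:
  (a) The defendants reside as follows — Bram Kessit in Casport, Emil Holtz in Ravholm, Brightmoor Systems in Casria — not all in Casport; no such written consent has been filed; the operative events occurred in Normarsh, not Casport — no alternative holds. The proviso rescues it, though: the amount in controversy is $284,000, which meets the USD 20,000 floor. Met.
  (b) The amount in controversy is 284,000 dollars, which meets the 5,000 dollars floor, so one alternative holds. Satisfied.
  (c) The claim is a consumer claim, not a contract claim. Condition met.
  (d) The claim is a consumer claim, which satisfies one of the alternatives. Condition met.
  → The court has jurisdiction.
The Superior Court of Casport:
  (a) The amount in controversy is $284,000, which meets the USD 50,000 floor, so this disjunct is met. Condition met.
  (b) The plaintiff resides in Casria, which is not Casport, which satisfies one of the alternatives. Condition met.
  (c) The claim is a consumer claim. Satisfied.
  → All conditions met; jurisdiction exists.
Courts with jurisdiction: the Casport High Bench, the Superior Court of Casport — 2 in total.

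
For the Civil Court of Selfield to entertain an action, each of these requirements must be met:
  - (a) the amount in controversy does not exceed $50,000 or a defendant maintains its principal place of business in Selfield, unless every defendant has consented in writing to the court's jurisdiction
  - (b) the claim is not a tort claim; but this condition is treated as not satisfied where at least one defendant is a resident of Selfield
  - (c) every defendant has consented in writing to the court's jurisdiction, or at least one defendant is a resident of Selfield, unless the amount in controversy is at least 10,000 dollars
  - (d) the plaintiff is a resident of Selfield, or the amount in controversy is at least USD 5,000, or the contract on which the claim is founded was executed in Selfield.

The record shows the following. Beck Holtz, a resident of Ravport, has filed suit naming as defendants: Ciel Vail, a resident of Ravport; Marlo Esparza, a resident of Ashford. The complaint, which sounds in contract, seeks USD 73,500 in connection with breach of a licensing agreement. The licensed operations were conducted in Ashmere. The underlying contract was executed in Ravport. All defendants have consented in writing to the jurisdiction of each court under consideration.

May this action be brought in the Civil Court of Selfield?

Yes

The Civil Court of Selfield:
  (a) The amount in controversy is 73,500 dollars, above the USD 50,000 ceiling; no defendant is a corporation — no alternative holds. However, every defendant has filed written consent, so the 'unless' proviso supplies this condition. Satisfied.
  (b) The claim is a contract claim, not a tort claim. The exception is not triggered, since no defendant resides in Selfield (they reside in Ravport, Ashford). Condition met.
  (c) Every defendant has filed written consent, which satisfies one of the alternatives. Satisfied.
  (d) The amount in controversy is $73,500, which meets the 5,000 dollars floor, so one alternative holds. Condition met.
  → The court has jurisdiction.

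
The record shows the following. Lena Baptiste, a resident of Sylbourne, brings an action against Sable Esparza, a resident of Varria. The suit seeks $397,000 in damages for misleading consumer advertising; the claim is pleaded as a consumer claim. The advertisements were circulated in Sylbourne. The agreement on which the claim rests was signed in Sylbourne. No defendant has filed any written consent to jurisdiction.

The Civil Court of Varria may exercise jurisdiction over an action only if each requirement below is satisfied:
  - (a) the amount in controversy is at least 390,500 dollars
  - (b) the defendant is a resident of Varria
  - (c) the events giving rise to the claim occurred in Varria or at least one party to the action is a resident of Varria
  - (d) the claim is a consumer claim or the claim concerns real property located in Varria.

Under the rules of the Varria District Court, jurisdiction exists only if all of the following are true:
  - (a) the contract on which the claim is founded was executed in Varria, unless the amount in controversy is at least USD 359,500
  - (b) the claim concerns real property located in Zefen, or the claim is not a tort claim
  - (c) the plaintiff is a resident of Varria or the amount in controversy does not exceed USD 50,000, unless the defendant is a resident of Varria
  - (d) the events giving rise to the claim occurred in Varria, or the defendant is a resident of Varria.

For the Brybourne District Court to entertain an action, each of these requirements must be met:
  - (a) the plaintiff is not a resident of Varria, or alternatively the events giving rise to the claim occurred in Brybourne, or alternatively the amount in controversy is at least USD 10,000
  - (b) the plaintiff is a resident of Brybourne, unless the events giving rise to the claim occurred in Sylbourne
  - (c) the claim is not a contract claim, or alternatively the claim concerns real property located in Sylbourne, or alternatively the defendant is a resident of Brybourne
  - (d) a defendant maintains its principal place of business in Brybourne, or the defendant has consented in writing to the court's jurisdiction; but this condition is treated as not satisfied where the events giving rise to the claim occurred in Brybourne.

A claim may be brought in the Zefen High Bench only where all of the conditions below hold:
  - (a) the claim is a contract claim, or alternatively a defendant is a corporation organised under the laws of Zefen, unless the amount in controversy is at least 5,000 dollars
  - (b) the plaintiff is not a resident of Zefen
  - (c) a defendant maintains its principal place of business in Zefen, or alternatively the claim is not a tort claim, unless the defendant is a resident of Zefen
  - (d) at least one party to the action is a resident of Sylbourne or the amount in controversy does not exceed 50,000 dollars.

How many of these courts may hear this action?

3

The Civil Court of Varria:
  (a) The amount in controversy is $397,000, which meets the USD 390,500 floor. Met.
  (b) The defendant resides in Varria. Satisfied.
  (c) Sable Esparza resides in Varria, so one alternative holds. Satisfied.
  (d) The claim is a consumer claim, which satisfies one of the alternatives. Satisfied.
  → Jurisdiction lies.
The Varria District Court:
  (a) The contract was executed in Sylbourne, not Varria. But the amount in controversy is 397,000 dollars, which meets the $359,500 floor, and the 'unless' clause therefore excuses the requirement. Condition met.
  (b) The claim is a consumer claim, not a tort claim, so this disjunct is met. Met.
  (c) The plaintiff resides in Sylbourne, not Varria; the amount in controversy is 397,000 dollars, above the 50,000 dollars ceiling — none of the alternatives is met. The proviso rescues it, though: the defendant resides in Varria. Condition met.
  (d) The defendant resides in Varria, which satisfies one of the alternatives. Condition met.
  → Jurisdiction lies.
The Brybourne District Court:
  (a) The plaintiff resides in Sylbourne, which is not Varria — that alternative is enough. Met.
  (b) The plaintiff resides in Sylbourne, not Brybourne. However, the operative events occurred in Sylbourne, so the 'unless' proviso supplies this condition. Condition met.
  (c) The claim is a consumer claim, not a contract claim, so this disjunct is met. Satisfied.
  (d) No defendant is a corporation; no such written consent has been filed — every alternative fails. Condition not met.
  → Not every requirement is met — no jurisdiction.
The Zefen High Bench:
  (a) The claim is a consumer claim, not a contract claim; no defendant is a corporation — no alternative holds. The proviso rescues it, though: the amount in controversy is $397,000, which meets the $5,000 floor. Condition met.
  (b) The plaintiff resides in Sylbourne, which is not Zefen. Condition met.
  (c) The claim is a consumer claim, not a tort claim — that alternative is enough. Condition met.
  (d) Lena Baptiste resides in Sylbourne, which satisfies one of the alternatives. Met.
  → Every requirement is satisfied — jurisdiction.
Courts with jurisdiction: the Civil Court of Varria, the Varria District Court, the Zefen High Bench — 3 in total.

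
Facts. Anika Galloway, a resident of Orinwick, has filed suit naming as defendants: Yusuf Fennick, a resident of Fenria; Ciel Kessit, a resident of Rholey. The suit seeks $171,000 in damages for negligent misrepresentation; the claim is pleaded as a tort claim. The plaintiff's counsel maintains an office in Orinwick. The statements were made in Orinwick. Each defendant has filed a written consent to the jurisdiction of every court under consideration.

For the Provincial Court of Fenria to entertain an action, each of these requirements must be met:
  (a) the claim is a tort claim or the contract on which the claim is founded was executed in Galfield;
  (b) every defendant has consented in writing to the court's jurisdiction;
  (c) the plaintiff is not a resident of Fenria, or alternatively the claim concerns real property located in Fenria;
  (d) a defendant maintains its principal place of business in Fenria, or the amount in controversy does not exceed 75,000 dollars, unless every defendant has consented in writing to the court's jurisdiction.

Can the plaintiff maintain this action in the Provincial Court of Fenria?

The Provincial Court of Fenria:
  (a) The claim is a tort claim, which satisfies one of the alternatives. Satisfied.
  (b) Every defendant has filed written consent. Condition met.
  (c) The plaintiff resides in Orinwick, which is not Fenria, so one alternative holds. Condition met.
  (d) No defendant is a corporation; the amount in controversy is $171,000, above the $75,000 ceiling — none of the alternatives is met. However, every defendant has filed written consent, so the 'unless' proviso supplies this condition. Satisfied.
  → Every requirement is satisfied — jurisdiction.

Yes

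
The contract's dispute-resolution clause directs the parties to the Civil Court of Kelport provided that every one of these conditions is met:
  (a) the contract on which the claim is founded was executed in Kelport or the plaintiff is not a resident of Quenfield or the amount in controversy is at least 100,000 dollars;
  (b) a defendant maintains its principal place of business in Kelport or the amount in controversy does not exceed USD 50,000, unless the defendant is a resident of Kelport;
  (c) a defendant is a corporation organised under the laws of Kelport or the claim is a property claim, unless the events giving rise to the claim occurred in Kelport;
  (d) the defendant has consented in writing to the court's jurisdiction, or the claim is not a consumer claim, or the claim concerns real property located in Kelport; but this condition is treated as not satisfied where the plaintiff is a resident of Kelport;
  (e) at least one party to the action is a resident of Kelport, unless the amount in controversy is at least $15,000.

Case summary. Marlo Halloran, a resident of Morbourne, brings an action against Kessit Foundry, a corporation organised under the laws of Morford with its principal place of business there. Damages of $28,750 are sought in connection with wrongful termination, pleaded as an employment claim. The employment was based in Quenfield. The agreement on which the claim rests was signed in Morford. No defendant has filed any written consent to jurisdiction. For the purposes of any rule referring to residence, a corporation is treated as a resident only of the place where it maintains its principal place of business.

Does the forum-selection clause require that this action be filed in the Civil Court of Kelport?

No

The Civil Court of Kelport:
  (a) The plaintiff resides in Morbourne, which is not Quenfield, so this disjunct is met. Met.
  (b) The amount in controversy is 28,750 dollars, within the 50,000 dollars ceiling, so this disjunct is met. Satisfied.
  (c) The corporate defendant(s) are organised in Morford, not Kelport; the claim is an employment claim, not a property claim — no alternative holds. The proviso offers no rescue either, since the operative events occurred in Quenfield, not Kelport. Not satisfied.
  (d) The claim is an employment claim, not a consumer claim — that alternative is enough. And the carve-out is inapplicable — the plaintiff resides in Morbourne, not Kelport. Met.
  (e) No party resides in Kelport. However, the amount in controversy is USD 28,750, which meets the 15,000 dollars floor, so the 'unless' proviso supplies this condition. Condition met.
  → The clause does not apply.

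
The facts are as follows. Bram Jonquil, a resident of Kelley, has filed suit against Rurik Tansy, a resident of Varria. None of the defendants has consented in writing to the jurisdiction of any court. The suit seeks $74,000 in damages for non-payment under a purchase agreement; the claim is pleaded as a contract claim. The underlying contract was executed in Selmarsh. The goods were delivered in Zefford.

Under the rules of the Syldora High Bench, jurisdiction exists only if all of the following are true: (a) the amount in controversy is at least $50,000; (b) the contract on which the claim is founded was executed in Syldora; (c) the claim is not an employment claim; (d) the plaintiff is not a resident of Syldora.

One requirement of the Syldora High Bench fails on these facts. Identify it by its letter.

The Syldora High Bench:
  (a) The amount in controversy is 74,000 dollars, which meets the $50,000 floor. Satisfied.
  (b) The contract was executed in Selmarsh, not Syldora. Not satisfied.
  (c) The claim is a contract claim, not an employment claim. Satisfied.
  (d) The plaintiff resides in Kelley, which is not Syldora. Met.
Only condition (b) fails.

(b)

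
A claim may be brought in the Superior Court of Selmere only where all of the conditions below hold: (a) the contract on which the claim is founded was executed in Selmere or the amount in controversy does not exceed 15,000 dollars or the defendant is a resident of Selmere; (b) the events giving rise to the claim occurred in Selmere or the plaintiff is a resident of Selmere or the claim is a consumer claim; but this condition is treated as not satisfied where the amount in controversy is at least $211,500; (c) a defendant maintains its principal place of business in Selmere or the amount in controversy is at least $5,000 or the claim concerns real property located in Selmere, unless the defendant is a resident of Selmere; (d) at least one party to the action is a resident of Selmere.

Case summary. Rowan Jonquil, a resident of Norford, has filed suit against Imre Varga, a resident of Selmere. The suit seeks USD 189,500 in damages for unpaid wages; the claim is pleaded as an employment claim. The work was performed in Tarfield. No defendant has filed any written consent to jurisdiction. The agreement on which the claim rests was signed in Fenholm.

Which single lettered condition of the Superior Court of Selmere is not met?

(b)

The Superior Court of Selmere:
  (a) The defendant resides in Selmere — that alternative is enough. Condition met.
  (b) The operative events occurred in Tarfield, not Selmere; the plaintiff resides in Norford, not Selmere; the claim is an employment claim, not a consumer claim — none of the alternatives is met. Not met.
  (c) The amount in controversy is $189,500, which meets the $5,000 floor — that alternative is enough. Condition met.
  (d) Imre Varga resides in Selmere. Met.
Only condition (b) fails.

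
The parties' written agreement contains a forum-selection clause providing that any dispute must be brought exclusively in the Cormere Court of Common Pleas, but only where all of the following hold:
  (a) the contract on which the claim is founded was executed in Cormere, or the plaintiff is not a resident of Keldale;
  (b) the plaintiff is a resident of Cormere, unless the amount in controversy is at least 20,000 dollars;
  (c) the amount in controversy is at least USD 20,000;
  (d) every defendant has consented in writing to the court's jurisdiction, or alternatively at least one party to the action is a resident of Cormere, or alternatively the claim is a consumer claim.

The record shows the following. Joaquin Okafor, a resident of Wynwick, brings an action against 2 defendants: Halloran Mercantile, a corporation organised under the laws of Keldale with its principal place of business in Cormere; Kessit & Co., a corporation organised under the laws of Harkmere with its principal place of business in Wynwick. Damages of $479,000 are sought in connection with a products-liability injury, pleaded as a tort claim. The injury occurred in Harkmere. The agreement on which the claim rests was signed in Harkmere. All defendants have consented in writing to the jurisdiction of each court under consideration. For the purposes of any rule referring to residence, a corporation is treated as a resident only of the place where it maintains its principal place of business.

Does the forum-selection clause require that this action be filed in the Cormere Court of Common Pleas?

The Cormere Court of Common Pleas:
  (a) The plaintiff resides in Wynwick, which is not Keldale, which satisfies one of the alternatives. Satisfied.
  (b) The plaintiff resides in Wynwick, not Cormere. However, the amount in controversy is USD 479,000, which meets the 20,000 dollars floor, so the 'unless' proviso supplies this condition. Met.
  (c) The amount in controversy is USD 479,000, which meets the 20,000 dollars floor. Condition met.
  (d) Every defendant has filed written consent, so one alternative holds. Met.
  → Forum clause is triggered.

Yes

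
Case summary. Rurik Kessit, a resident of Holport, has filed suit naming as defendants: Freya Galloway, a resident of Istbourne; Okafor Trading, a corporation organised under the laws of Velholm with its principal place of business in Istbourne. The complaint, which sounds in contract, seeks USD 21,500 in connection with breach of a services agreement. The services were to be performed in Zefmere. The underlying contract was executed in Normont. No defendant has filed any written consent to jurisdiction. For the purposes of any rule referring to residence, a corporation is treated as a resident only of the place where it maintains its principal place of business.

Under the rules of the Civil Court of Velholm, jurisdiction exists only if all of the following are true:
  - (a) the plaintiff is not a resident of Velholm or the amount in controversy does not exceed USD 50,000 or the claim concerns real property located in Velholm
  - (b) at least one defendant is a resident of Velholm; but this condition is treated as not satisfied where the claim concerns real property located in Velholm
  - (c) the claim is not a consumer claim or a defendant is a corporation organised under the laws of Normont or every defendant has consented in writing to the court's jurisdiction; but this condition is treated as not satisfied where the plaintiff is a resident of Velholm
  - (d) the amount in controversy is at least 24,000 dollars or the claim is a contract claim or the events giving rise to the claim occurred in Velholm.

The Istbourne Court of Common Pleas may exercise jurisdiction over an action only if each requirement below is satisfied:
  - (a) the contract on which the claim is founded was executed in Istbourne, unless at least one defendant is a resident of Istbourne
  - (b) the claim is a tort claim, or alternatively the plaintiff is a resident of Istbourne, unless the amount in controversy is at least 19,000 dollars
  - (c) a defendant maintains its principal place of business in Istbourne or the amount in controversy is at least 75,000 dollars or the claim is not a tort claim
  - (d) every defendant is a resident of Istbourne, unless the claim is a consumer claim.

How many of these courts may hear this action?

The Civil Court of Velholm:
  (a) The plaintiff resides in Holport, which is not Velholm — that alternative is enough. Met.
  (b) No defendant resides in Velholm (they reside in Istbourne, Istbourne). Not satisfied.
  (c) The claim is a contract claim, not a consumer claim — that alternative is enough. The carve-out does not apply: the plaintiff resides in Holport, not Velholm. Satisfied.
  (d) The claim is a contract claim, so one alternative holds. Met.
  → No jurisdiction.
The Istbourne Court of Common Pleas:
  (a) The contract was executed in Normont, not Istbourne. The proviso rescues it, though: Freya Galloway resides in Istbourne. Condition met.
  (b) The claim is a contract claim, not a tort claim; the plaintiff resides in Holport, not Istbourne — every alternative fails. But the amount in controversy is 21,500 dollars, which meets the $19,000 floor, and the 'unless' clause therefore excuses the requirement. Condition met.
  (c) Okafor Trading has its principal place of business in Istbourne, which satisfies one of the alternatives. Met.
  (d) The defendants reside as follows — Freya Galloway in Istbourne, Okafor Trading in Istbourne — all in Istbourne. Satisfied.
  → Jurisdiction lies.
Courts with jurisdiction: the Istbourne Court of Common Pleas — 1 in total.

1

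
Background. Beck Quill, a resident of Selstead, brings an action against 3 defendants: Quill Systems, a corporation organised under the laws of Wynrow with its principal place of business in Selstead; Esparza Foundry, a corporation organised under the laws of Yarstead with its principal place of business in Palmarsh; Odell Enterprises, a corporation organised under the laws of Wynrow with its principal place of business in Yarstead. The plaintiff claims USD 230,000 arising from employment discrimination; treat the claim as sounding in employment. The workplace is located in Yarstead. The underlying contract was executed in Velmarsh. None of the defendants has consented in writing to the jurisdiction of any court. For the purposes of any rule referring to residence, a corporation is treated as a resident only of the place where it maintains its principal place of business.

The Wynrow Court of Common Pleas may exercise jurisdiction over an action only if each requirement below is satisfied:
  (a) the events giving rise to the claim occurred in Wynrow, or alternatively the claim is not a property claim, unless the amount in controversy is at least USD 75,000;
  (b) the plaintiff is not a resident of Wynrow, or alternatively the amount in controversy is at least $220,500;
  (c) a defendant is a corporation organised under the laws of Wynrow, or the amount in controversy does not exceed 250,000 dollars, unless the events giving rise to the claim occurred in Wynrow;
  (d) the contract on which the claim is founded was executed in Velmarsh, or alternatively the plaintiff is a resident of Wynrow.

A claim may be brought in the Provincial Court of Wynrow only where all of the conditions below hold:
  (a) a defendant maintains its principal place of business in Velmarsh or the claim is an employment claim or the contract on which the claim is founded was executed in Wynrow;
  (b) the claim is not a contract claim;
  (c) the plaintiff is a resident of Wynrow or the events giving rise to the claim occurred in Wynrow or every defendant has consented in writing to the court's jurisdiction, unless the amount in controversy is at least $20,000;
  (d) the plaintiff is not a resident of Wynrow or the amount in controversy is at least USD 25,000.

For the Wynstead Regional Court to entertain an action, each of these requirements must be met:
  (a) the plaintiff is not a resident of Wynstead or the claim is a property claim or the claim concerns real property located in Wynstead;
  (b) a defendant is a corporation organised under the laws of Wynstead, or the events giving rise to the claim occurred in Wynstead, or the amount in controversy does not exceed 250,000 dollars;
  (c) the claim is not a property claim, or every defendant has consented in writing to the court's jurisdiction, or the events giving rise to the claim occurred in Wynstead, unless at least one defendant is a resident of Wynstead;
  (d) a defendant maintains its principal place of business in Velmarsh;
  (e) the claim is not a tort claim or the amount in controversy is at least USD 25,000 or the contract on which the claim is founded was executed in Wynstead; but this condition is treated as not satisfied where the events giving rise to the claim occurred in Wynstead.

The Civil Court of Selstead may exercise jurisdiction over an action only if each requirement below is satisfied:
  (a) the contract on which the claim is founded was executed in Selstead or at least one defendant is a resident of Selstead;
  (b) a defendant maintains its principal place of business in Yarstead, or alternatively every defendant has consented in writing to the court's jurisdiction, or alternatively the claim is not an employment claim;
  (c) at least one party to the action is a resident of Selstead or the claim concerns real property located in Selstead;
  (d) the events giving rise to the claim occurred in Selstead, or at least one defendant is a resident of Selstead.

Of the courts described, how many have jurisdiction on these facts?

The Wynrow Court of Common Pleas:
  (a) The claim is an employment claim, not a property claim, so one alternative holds. Satisfied.
  (b) The plaintiff resides in Selstead, which is not Wynrow, which satisfies one of the alternatives. Satisfied.
  (c) Quill Systems is organised under the laws of Wynrow, so this disjunct is met. Condition met.
  (d) The contract was executed in Velmarsh, so one alternative holds. Condition met.
  → Every requirement is satisfied — jurisdiction.
The Provincial Court of Wynrow:
  (a) The claim is an employment claim, so this disjunct is met. Satisfied.
  (b) The claim is an employment claim, not a contract claim. Satisfied.
  (c) The plaintiff resides in Selstead, not Wynrow; the operative events occurred in Yarstead, not Wynrow; no such written consent has been filed — none of the alternatives is met. But the amount in controversy is USD 230,000, which meets the USD 20,000 floor, and the 'unless' clause therefore excuses the requirement. Condition met.
  (d) The plaintiff resides in Selstead, which is not Wynrow, so one alternative holds. Condition met.
  → Every requirement is satisfied — jurisdiction.
The Wynstead Regional Court:
  (a) The plaintiff resides in Selstead, which is not Wynstead, so one alternative holds. Condition met.
  (b) The amount in controversy is USD 230,000, within the USD 250,000 ceiling, which satisfies one of the alternatives. Met.
  (c) The claim is an employment claim, not a property claim, so this disjunct is met. Satisfied.
  (d) The corporate defendant(s) have their principal place of business in Palmarsh, Selstead, Yarstead, not Velmarsh. Not met.
  (e) The claim is an employment claim, not a tort claim — that alternative is enough. And the carve-out is inapplicable — the operative events occurred in Yarstead, not Wynstead. Condition met.
  → At least one condition fails; no jurisdiction.
The Civil Court of Selstead:
  (a) Quill Systems resides in Selstead — that alternative is enough. Satisfied.
  (b) Odell Enterprises has its principal place of business in Yarstead, so this disjunct is met. Satisfied.
  (c) Beck Quill resides in Selstead — that alternative is enough. Met.
  (d) Quill Systems resides in Selstead, which satisfies one of the alternatives. Satisfied.
  → All conditions met; jurisdiction exists.
Courts with jurisdiction: the Wynrow Court of Common Pleas, the Provincial Court of Wynrow, the Civil Court of Selstead — 3 in total.

3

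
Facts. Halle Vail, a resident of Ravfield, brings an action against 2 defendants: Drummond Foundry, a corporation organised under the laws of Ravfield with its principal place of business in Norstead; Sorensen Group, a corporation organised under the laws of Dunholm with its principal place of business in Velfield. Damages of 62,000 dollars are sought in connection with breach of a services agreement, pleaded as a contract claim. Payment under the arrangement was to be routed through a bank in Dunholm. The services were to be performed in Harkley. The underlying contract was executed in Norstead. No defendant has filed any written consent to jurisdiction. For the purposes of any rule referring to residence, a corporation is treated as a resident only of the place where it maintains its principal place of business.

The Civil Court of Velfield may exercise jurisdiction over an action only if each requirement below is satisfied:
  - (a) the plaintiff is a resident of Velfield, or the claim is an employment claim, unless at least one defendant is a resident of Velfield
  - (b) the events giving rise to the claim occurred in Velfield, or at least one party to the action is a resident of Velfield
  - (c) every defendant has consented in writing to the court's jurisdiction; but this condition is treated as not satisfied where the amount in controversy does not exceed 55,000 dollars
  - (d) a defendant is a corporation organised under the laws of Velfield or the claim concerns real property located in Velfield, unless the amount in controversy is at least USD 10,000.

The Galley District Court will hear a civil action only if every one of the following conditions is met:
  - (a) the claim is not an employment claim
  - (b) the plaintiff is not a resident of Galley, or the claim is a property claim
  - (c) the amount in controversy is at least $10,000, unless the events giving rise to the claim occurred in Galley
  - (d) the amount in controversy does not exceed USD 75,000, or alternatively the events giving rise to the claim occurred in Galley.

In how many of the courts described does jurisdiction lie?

The Civil Court of Velfield:
  (a) The plaintiff resides in Ravfield, not Velfield; the claim is a contract claim, not an employment claim — every alternative fails. The proviso rescues it, though: Sorensen Group resides in Velfield. Met.
  (b) Sorensen Group resides in Velfield, so one alternative holds. Satisfied.
  (c) No such written consent has been filed. Not satisfied.
  (d) The corporate defendant(s) are organised in Dunholm, Ravfield, not Velfield; the claim does not concern real property — none of the alternatives is met. But the amount in controversy is USD 62,000, which meets the 10,000 dollars floor, and the 'unless' clause therefore excuses the requirement. Satisfied.
  → The court lacks jurisdiction.
The Galley District Court:
  (a) The claim is a contract claim, not an employment claim. Met.
  (b) The plaintiff resides in Ravfield, which is not Galley, which satisfies one of the alternatives. Satisfied.
  (c) The amount in controversy is USD 62,000, which meets the 10,000 dollars floor. Met.
  (d) The amount in controversy is USD 62,000, within the USD 75,000 ceiling — that alternative is enough. Met.
  → Every requirement is satisfied — jurisdiction.
Courts with jurisdiction: the Galley District Court — 1 in total.

1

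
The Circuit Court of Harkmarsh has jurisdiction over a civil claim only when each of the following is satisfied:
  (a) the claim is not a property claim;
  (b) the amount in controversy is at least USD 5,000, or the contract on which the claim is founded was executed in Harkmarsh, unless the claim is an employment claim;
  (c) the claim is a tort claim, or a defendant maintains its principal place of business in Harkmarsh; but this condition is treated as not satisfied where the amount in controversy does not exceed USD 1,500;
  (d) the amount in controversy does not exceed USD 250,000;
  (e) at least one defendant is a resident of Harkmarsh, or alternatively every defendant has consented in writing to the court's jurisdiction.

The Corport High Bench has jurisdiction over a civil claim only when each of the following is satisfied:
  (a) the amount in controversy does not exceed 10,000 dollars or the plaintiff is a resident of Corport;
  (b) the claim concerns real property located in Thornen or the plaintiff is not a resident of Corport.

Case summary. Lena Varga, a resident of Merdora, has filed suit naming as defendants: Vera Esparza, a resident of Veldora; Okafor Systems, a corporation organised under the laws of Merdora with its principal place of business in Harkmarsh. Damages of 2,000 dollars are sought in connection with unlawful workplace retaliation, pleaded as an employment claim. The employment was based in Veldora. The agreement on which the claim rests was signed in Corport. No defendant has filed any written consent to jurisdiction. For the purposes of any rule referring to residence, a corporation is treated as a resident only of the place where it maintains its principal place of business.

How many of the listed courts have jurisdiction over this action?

The Circuit Court of Harkmarsh:
  (a) The claim is an employment claim, not a property claim. Condition met.
  (b) The amount in controversy is $2,000, below the $5,000 floor; the contract was executed in Corport, not Harkmarsh — every alternative fails. The proviso rescues it, though: the claim is an employment claim. Met.
  (c) Okafor Systems has its principal place of business in Harkmarsh — that alternative is enough. The exception is not triggered, since the amount in controversy is 2,000 dollars, above the 1,500 dollars ceiling. Met.
  (d) The amount in controversy is 2,000 dollars, within the USD 250,000 ceiling. Satisfied.
  (e) Okafor Systems resides in Harkmarsh, so this disjunct is met. Satisfied.
  → The court has jurisdiction.
The Corport High Bench:
  (a) The amount in controversy is 2,000 dollars, within the $10,000 ceiling, which satisfies one of the alternatives. Met.
  (b) The plaintiff resides in Merdora, which is not Corport, so one alternative holds. Condition met.
  → All conditions met; jurisdiction exists.
Courts with jurisdiction: the Circuit Court of Harkmarsh, the Corport High Bench — 2 in total.

2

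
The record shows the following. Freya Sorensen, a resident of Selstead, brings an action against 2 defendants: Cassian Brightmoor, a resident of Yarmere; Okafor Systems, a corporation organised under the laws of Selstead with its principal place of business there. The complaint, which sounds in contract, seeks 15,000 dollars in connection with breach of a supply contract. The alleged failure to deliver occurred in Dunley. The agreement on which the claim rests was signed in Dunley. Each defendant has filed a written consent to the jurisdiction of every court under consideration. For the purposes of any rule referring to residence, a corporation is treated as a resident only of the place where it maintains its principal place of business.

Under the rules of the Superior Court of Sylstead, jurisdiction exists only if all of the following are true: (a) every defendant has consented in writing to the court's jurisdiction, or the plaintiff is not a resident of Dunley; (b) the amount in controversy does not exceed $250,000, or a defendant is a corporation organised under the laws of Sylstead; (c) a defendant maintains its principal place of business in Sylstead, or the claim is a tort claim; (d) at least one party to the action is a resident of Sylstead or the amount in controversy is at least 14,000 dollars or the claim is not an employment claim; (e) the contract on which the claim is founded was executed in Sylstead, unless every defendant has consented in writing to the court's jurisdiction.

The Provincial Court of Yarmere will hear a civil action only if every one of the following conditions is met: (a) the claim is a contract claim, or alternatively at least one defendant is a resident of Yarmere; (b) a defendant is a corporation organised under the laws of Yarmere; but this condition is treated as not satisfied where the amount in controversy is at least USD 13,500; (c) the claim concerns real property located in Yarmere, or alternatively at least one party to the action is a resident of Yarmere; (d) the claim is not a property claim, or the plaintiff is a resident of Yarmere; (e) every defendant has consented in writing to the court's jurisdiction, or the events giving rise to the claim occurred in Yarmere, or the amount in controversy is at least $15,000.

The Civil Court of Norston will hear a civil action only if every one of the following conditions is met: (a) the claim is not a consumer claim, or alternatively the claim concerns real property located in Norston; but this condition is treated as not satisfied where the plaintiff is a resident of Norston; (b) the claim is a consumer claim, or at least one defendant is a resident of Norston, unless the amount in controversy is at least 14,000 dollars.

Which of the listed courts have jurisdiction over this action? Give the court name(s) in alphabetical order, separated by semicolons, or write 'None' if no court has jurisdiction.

The Superior Court of Sylstead:
  (a) Every defendant has filed written consent, so one alternative holds. Satisfied.
  (b) The amount in controversy is 15,000 dollars, within the 250,000 dollars ceiling, so this disjunct is met. Met.
  (c) The corporate defendant(s) have their principal place of business in Selstead, not Sylstead; the claim is a contract claim, not a tort claim — every alternative fails. Condition not met.
  (d) The amount in controversy is 15,000 dollars, which meets the 14,000 dollars floor, which satisfies one of the alternatives. Condition met.
  (e) The contract was executed in Dunley, not Sylstead. The proviso rescues it, though: every defendant has filed written consent. Satisfied.
  → No jurisdiction.
The Provincial Court of Yarmere:
  (a) The claim is a contract claim — that alternative is enough. Satisfied.
  (b) The corporate defendant(s) are organised in Selstead, not Yarmere. Not met.
  (c) Cassian Brightmoor resides in Yarmere — that alternative is enough. Satisfied.
  (d) The claim is a contract claim, not a property claim, so this disjunct is met. Satisfied.
  (e) Every defendant has filed written consent, so this disjunct is met. Condition met.
  → At least one condition fails; no jurisdiction.
The Civil Court of Norston:
  (a) The claim is a contract claim, not a consumer claim, so one alternative holds. The carve-out does not apply: the plaintiff resides in Selstead, not Norston. Satisfied.
  (b) The claim is a contract claim, not a consumer claim; no defendant resides in Norston (they reside in Yarmere, Selstead) — none of the alternatives is met. However, the amount in controversy is USD 15,000, which meets the USD 14,000 floor, so the 'unless' proviso supplies this condition. Met.
  → Every requirement is satisfied — jurisdiction.

the Civil Court of Norston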